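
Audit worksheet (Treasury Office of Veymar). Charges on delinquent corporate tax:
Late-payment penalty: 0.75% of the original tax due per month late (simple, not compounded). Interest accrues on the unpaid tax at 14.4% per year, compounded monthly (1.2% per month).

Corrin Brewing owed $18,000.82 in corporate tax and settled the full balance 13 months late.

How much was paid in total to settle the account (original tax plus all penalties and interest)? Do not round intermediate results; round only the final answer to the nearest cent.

Late-payment penalty: 13 × 0.75% × $18,000.82 = $1,755.08…
Interest: $18,000.82 × ((1 + 0.012)^13 − 1) = $18,000.82 × 0.1677414… = $3,019.4820…
Total = $18,000.82 + $1,755.0800… + $3,019.4820… = $22,775.38

$22,775.38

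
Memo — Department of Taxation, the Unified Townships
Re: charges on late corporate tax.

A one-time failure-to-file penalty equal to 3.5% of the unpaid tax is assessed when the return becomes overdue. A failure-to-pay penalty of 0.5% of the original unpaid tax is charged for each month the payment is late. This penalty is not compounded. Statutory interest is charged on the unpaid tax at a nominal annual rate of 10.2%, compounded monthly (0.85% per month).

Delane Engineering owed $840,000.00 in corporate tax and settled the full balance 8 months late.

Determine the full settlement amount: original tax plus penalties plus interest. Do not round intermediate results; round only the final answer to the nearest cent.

$961,848.52

Failure-to-file penalty: 3.5% × $840,000.00 = $29,400.00
Failure-to-pay penalty = 0.5% × $840,000.00 × 8 mo = $33,600.00
Interest: $840,000.00 × ((1 + 0.0085)^8 − 1) = $840,000.00 × 0.0700578… = $58,848.5175…
Total = $840,000.00 + $63,000.0000 + $58,848.5175… = $961,848.52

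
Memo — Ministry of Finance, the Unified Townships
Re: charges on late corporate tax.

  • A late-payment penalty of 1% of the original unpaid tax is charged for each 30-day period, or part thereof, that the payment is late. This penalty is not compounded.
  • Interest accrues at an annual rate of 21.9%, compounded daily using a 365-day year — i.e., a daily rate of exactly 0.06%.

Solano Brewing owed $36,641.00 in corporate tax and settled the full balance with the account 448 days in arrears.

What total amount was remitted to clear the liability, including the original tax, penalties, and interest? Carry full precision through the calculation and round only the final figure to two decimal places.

Penalty periods: ⌈448/30⌉ = 15; penalty = 15 × 1% × $36,641.00 = $5,496.15
Interest: $36,641.00 × ((1 + 0.0006)^448 − 1) = $36,641.00 × 0.30828797… = $11,295.9796…
Total = $36,641.00 + $5,496.1500 + $11,295.9796… = $53,433.13

$53,433.13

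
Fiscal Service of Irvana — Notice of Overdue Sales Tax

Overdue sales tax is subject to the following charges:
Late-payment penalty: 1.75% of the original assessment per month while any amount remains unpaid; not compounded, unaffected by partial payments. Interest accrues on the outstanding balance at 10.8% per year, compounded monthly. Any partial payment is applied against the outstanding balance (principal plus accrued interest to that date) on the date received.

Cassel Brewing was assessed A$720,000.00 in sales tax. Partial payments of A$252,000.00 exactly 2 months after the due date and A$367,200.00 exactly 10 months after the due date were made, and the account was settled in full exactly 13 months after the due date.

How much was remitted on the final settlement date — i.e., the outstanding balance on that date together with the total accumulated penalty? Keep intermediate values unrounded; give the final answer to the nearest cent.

Monthly rate = 10.8% ÷ 12 = 0.9%
Balance at month 2: A$720,000.0000 × (1 + 0.009)^2 = A$733,018.3200
After A$252,000.00 payment: A$733,018.3200 − A$252,000.00 = A$481,018.3200
Balance at month 10: A$481,018.3200 × (1 + 0.009)^8 = A$516,762.4482…
After A$367,200.00 payment: A$516,762.4482… − A$367,200.00 = A$149,562.4482…
Balance at month 13: A$149,562.4482… × (1 + 0.009)^3 = A$153,637.0870…
Penalty: 13 × 1.75% × A$720,000.00 = A$163,800.00
Final settlement = outstanding balance + penalty = A$153,637.0870… + A$163,800.00 = A$317,437.09

A$317,437.09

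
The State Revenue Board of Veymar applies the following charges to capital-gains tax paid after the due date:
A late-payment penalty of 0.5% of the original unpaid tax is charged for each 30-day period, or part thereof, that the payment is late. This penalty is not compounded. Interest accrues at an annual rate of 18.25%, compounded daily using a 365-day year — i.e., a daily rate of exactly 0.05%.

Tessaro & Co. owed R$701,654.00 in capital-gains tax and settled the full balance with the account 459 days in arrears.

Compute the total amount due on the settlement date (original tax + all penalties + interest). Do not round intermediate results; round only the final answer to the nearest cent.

Penalty periods: ⌈459/30⌉ = 16; penalty = 16 × 0.5% × R$701,654.00 = R$56,132.32
Interest: R$701,654.00 × ((1 + 0.0005)^459 − 1) = R$701,654.00 × 0.25789872… = R$180,955.6666…
Total = R$701,654.00 + R$56,132.3200 + R$180,955.6666… = R$938,741.99

R$938,741.99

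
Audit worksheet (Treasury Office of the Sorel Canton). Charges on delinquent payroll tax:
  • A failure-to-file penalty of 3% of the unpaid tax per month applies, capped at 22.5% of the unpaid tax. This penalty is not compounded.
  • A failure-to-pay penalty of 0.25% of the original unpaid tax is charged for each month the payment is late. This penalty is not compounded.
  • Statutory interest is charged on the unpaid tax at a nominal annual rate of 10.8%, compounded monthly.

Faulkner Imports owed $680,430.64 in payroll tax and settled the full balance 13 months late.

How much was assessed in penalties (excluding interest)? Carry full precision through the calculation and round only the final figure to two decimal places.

Failure-to-file: 13 × 3% × $680,430.64 = $265,367.95…, capped at 22.5% × $680,430.64 = $153,096.89…
Failure-to-pay penalty: 13 × 0.25% × $680,430.64 = $22,114.00…
Total penalty = $153,096.89… + $22,114.00… = $175,210.89

$175,210.89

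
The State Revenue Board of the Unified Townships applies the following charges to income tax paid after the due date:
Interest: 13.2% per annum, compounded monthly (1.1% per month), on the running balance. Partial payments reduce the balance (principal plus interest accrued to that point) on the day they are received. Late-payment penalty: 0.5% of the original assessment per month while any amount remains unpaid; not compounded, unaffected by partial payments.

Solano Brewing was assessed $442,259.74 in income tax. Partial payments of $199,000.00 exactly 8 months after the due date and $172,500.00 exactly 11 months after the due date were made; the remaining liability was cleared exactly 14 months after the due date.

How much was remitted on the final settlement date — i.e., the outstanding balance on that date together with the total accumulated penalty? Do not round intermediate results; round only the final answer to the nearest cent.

$155,660.66

Balance at month 8: $442,259.7400 × (1 + 0.011)^8 = $482,710.3947…
After $199,000.00 payment: $482,710.3947… − $199,000.00 = $283,710.3947…
Balance at month 11: $283,710.3947… × (1 + 0.011)^3 = $293,176.2022…
After $172,500.00 payment: $293,176.2022… − $172,500.00 = $120,676.2022…
Balance at month 14: $120,676.2022… × (1 + 0.011)^3 = $124,702.4829…
Penalty: 14 × 0.5% × $442,259.74 = $30,958.18…
Final settlement = outstanding balance + penalty = $124,702.4829… + $30,958.18… = $155,660.66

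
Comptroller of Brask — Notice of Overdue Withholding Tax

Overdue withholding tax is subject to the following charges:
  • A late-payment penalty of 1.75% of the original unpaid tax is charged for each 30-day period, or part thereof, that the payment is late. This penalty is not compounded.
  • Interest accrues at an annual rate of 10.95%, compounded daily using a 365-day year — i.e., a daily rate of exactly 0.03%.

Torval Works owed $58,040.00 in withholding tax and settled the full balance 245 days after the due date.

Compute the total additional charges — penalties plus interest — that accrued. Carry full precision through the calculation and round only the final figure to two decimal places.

$13,567.24

Penalty periods: ⌈245/30⌉ = 9; penalty = 9 × 1.75% × $58,040.00 = $9,141.30
Interest: $58,040.00 × ((1 + 0.0003)^245 − 1) = $58,040.00 × 0.07625667… = $4,425.9373…
Penalties + interest = $9,141.3000 + $4,425.9373… = $13,567.24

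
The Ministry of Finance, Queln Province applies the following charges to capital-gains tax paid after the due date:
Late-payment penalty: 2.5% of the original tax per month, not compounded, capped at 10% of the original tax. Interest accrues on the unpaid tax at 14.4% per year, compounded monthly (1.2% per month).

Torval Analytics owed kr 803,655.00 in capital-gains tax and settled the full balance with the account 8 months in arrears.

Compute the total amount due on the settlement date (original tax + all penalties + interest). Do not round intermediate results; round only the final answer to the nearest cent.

kr 964,490.66

Penalty (uncapped): 8 × 2.5% × kr 803,655.00 = kr 160,731.00; cap = 10% × kr 803,655.00 = kr 80,365.50 → penalty = kr 80,365.50
Interest: kr 803,655.00 × ((1 + 0.012)^8 − 1) = kr 803,655.00 × 0.1001302… = kr 80,470.1628…
Total = kr 803,655.00 + kr 80,365.5000 + kr 80,470.1628… = kr 964,490.66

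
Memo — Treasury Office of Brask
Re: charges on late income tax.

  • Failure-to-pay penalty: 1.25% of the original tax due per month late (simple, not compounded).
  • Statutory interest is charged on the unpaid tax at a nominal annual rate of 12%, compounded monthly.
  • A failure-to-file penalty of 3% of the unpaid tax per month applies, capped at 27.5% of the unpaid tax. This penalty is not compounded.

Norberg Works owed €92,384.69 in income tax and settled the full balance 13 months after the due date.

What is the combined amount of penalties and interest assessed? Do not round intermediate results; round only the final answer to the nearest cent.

Failure-to-file: 13 × 3% × €92,384.69 = €36,030.03…, capped at 27.5% × €92,384.69 = €25,405.79…
Failure-to-pay penalty: 13 × 1.25% × €92,384.69 = €15,012.51…
Interest (12%/yr ÷ 12 = 1%/month): €92,384.69 × ((1 + 0.01)^13 − 1) = €12,757.7049…
Penalties + interest = €40,418.3019… + €12,757.7049… = €53,176.01

€53,176.01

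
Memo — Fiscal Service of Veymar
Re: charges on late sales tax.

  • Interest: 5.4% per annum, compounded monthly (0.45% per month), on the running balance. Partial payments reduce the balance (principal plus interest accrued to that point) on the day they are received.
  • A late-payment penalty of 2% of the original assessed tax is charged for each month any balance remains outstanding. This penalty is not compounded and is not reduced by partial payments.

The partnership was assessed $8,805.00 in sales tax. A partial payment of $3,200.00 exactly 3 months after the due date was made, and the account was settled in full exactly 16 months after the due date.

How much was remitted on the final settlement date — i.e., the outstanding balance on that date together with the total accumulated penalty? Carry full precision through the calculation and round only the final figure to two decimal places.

Balance at month 3: $8,805.0000 × (1 + 0.0045)^3 = $8,924.4032…
After $3,200.00 payment: $8,924.4032… − $3,200.00 = $5,724.4032…
Balance at month 16: $5,724.4032… × (1 + 0.0045)^13 = $6,068.4734…
Penalty: 16 × 2% × $8,805.00 = $2,817.60
Final settlement = outstanding balance + penalty = $6,068.4734… + $2,817.60 = $8,886.07

$8,886.07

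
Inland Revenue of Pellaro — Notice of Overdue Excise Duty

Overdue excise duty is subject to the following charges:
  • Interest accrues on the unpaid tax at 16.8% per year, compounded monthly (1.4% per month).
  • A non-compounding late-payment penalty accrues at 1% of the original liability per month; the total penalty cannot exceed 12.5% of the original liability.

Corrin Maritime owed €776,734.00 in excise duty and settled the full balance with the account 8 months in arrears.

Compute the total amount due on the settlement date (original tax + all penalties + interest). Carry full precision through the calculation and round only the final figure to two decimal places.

€930,251.11

Penalty: 8 × 1% × €776,734.00 = €62,138.72 (below the 12.5% cap of €97,091.75)
Interest: €776,734.00 × ((1 + 0.014)^8 − 1) = €776,734.00 × 0.1176444… = €91,378.3925…
Total = €776,734.00 + €62,138.7200 + €91,378.3925… = €930,251.11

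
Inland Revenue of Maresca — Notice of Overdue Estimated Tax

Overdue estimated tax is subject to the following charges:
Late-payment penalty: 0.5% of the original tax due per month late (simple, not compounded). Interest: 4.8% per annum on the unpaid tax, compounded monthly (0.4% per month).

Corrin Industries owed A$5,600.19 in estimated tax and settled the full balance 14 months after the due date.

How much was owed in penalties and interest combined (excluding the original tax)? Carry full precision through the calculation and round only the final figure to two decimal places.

Late-payment penalty: 14 × 0.5% × A$5,600.19 = A$392.01…
Interest: A$5,600.19 × ((1 + 0.004)^14 − 1) = A$5,600.19 × 0.0574796… = A$321.8964…
Penalties + interest = A$392.0133 + A$321.8964… = A$713.91

A$713.91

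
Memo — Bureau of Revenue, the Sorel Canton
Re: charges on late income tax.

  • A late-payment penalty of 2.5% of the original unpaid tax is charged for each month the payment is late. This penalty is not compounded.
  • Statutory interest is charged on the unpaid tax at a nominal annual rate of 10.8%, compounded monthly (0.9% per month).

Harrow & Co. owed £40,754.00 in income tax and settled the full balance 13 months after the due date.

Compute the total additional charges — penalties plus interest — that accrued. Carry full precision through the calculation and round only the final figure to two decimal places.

£18,279.44

Late-payment penalty: 13 × 2.5% × £40,754.00 = £13,245.05
Interest: £40,754.00 × ((1 + 0.009)^13 − 1) = £40,754.00 × 0.1235313… = £5,034.3931…
Penalties + interest = £13,245.0500 + £5,034.3931… = £18,279.44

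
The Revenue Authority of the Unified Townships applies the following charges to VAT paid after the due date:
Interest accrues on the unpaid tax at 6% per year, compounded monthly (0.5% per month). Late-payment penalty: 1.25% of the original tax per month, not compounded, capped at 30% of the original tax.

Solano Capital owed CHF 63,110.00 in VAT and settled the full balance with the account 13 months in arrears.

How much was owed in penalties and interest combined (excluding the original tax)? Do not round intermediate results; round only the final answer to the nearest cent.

CHF 14,482.87

Penalty: 13 × 1.25% × CHF 63,110.00 = CHF 10,255.38… (below the 30% cap of CHF 18,933.00)
Interest: CHF 63,110.00 × ((1 + 0.005)^13 − 1) = CHF 63,110.00 × 0.0669862… = CHF 4,227.4991…
Penalties + interest = CHF 10,255.3750 + CHF 4,227.4991… = CHF 14,482.87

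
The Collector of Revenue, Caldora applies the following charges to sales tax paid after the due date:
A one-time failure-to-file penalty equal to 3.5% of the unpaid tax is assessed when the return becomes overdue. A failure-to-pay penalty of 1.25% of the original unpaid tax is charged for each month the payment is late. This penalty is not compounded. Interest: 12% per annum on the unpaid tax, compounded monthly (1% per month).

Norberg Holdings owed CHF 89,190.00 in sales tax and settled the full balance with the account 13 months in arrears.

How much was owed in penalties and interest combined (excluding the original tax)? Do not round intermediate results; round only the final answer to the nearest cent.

CHF 29,931.56

Failure-to-file penalty: 3.5% × CHF 89,190.00 = CHF 3,121.65
Failure-to-pay penalty: 13 × 1.25% × CHF 89,190.00 = CHF 14,493.38…
Interest: CHF 89,190.00 × ((1 + 0.01)^13 − 1) = CHF 89,190.00 × 0.1380933… = CHF 12,316.5397…
Penalties + interest = CHF 17,615.0250 + CHF 12,316.5397… = CHF 29,931.56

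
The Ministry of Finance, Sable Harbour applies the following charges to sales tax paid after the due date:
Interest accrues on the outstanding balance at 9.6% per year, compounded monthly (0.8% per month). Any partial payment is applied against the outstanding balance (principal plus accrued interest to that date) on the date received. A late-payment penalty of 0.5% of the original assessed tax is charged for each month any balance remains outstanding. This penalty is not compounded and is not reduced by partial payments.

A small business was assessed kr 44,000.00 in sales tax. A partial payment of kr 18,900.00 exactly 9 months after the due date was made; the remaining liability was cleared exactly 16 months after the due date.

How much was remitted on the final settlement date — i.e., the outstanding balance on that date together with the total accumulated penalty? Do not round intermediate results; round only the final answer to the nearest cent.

kr 33,518.73

Balance at month 9: kr 44,000.0000 × (1 + 0.008)^9 = kr 47,271.2912…
After kr 18,900.00 payment: kr 47,271.2912… − kr 18,900.00 = kr 28,371.2912…
Balance at month 16: kr 28,371.2912… × (1 + 0.008)^7 = kr 29,998.7271…
Penalty: 16 × 0.5% × kr 44,000.00 = kr 3,520.00
Final settlement = outstanding balance + penalty = kr 29,998.7271… + kr 3,520.00 = kr 33,518.73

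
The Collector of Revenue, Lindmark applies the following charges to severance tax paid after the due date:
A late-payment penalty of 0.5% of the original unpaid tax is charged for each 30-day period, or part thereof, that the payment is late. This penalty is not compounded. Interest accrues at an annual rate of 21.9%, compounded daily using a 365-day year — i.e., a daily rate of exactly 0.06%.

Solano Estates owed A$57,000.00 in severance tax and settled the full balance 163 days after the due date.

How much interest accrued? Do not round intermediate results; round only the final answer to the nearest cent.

A$5,854.46

Interest: A$57,000.00 × ((1 + 0.0006)^163 − 1) = A$57,000.00 × 0.10270987… = A$5,854.4628…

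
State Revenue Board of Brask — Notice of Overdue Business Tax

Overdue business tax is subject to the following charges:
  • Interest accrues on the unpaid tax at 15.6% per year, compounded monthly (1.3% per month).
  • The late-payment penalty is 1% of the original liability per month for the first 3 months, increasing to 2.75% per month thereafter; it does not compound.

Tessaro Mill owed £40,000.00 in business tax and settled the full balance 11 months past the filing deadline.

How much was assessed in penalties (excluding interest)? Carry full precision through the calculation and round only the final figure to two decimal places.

Penalty, months 1–3: 3 × 1% × £40,000.00 = £1,200.00
Penalty, months 4–11: 8 × 2.75% × £40,000.00 = £8,800.00
Total penalty = £1,200.00 + £8,800.00 = £10,000.00

£10,000.00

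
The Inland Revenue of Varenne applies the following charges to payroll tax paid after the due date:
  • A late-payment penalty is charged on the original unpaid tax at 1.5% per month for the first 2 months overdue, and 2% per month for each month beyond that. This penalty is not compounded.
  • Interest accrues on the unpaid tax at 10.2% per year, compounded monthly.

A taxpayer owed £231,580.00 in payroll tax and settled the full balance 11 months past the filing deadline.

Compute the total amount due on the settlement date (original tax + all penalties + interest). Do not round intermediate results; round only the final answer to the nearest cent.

Penalty, months 1–2: 2 × 1.5% × £231,580.00 = £6,947.40
Penalty, months 3–11: 9 × 2% × £231,580.00 = £41,684.40
Interest (10.2%/yr ÷ 12 = 0.85%/month): £231,580.00 × ((1 + 0.0085)^11 − 1) = £22,596.8409…
Total = £231,580.00 + £48,631.8000 + £22,596.8409… = £302,808.64

£302,808.64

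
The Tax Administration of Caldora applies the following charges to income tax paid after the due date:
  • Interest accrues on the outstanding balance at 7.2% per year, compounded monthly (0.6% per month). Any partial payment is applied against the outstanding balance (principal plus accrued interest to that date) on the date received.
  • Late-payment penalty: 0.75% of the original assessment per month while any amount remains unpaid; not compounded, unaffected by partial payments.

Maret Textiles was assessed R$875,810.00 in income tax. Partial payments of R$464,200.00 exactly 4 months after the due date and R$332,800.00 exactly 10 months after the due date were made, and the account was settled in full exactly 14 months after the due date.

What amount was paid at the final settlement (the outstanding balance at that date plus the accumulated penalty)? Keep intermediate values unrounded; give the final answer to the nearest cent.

R$210,601.72

Balance at month 4: R$875,810.0000 × (1 + 0.006)^4 = R$897,019.3728…
After R$464,200.00 payment: R$897,019.3728… − R$464,200.00 = R$432,819.3728…
Balance at month 10: R$432,819.3728… × (1 + 0.006)^6 = R$448,636.4709…
After R$332,800.00 payment: R$448,636.4709… − R$332,800.00 = R$115,836.4709…
Balance at month 14: R$115,836.4709… × (1 + 0.006)^4 = R$118,641.6671…
Penalty: 14 × 0.75% × R$875,810.00 = R$91,960.05
Final settlement = outstanding balance + penalty = R$118,641.6671… + R$91,960.05 = R$210,601.72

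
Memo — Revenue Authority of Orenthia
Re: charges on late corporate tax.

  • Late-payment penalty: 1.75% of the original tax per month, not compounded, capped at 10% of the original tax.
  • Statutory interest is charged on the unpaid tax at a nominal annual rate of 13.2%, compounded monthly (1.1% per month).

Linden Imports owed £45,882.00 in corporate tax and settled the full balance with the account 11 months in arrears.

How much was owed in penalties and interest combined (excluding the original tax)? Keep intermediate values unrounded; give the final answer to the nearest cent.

Penalty (uncapped): 11 × 1.75% × £45,882.00 = £8,832.29…; cap = 10% × £45,882.00 = £4,588.20 → penalty = £4,588.20
Interest: £45,882.00 × ((1 + 0.011)^11 − 1) = £45,882.00 × 0.1278795… = £5,867.3682…
Penalties + interest = £4,588.2000 + £5,867.3682… = £10,455.57

£10,455.57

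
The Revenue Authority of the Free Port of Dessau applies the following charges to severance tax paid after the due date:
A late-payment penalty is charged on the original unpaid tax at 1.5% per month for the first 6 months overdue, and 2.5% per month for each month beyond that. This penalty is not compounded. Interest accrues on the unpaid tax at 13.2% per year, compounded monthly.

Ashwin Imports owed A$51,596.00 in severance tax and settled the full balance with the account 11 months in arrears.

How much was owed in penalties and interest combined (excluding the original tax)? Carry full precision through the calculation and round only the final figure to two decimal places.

A$17,691.21

Penalty, months 1–6: 6 × 1.5% × A$51,596.00 = A$4,643.64
Penalty, months 7–11: 5 × 2.5% × A$51,596.00 = A$6,449.50
Interest (13.2%/yr ÷ 12 = 1.1%/month): A$51,596.00 × ((1 + 0.011)^11 − 1) = A$6,598.0718…
Penalties + interest = A$11,093.1400 + A$6,598.0718… = A$17,691.21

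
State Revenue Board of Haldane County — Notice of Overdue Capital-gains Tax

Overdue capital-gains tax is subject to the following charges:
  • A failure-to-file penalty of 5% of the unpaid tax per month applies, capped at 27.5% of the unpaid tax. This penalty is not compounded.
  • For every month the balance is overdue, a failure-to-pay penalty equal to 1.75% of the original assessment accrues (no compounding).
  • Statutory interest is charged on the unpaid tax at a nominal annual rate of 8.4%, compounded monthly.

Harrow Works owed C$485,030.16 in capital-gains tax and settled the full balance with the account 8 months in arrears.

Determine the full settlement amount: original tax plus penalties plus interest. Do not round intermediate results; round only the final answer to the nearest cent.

C$714,154.23

Failure-to-file: 8 × 5% × C$485,030.16 = C$194,012.06…, capped at 27.5% × C$485,030.16 = C$133,383.29…
Failure-to-pay penalty = 1.75% × C$485,030.16 × 8 mo = C$67,904.22…
Interest (8.4%/yr ÷ 12 = 0.7%/month): C$485,030.16 × ((1 + 0.007)^8 − 1) = C$27,836.5488…
Total = C$485,030.16 + C$201,287.5164 + C$27,836.5488… = C$714,154.23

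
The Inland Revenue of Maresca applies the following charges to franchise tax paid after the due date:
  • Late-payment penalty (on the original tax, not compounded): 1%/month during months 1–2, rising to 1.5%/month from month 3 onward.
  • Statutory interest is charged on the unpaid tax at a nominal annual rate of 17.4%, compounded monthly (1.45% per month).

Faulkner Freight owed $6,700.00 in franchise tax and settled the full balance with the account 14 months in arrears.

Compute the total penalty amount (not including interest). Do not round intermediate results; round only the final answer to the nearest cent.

$1,340.00

Penalty, months 1–2: 2 × 1% × $6,700.00 = $134.00
Penalty, months 3–14: 12 × 1.5% × $6,700.00 = $1,206.00
Total penalty = $134.00 + $1,206.00 = $1,340.00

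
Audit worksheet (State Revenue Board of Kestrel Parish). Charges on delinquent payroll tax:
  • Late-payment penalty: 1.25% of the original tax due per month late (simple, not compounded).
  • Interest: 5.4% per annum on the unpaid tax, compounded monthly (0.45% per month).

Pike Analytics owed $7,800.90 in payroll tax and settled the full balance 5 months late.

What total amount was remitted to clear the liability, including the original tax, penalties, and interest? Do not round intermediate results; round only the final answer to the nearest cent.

Late-payment penalty = 1.25% × $7,800.90 × 5 mo = $487.56…
Interest: $7,800.90 × ((1 + 0.0045)^5 − 1) = $7,800.90 × 0.0227034… = $177.1071…
Total = $7,800.90 + $487.5563… + $177.1071… = $8,465.56

$8,465.56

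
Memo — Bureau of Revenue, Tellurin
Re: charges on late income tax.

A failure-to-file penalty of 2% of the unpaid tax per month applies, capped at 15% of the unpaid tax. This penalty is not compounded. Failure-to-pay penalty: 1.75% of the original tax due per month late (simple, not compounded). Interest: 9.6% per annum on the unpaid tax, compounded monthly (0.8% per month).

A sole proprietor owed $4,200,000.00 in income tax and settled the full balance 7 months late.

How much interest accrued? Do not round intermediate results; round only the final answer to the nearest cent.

$240,920.67

Interest: $4,200,000.00 × ((1 + 0.008)^7 − 1) = $4,200,000.00 × 0.0573621… = $240,920.6690…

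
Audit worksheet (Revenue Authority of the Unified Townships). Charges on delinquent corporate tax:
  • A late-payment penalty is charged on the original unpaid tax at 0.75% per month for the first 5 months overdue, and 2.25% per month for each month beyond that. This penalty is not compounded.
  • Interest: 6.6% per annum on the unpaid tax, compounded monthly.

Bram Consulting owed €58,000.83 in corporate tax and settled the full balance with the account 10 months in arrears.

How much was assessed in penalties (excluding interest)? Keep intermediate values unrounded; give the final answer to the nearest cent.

€8,700.12

Penalty, months 1–5: 5 × 0.75% × €58,000.83 = €2,175.03…
Penalty, months 6–10: 5 × 2.25% × €58,000.83 = €6,525.09…
Total penalty = €2,175.03… + €6,525.09… = €8,700.12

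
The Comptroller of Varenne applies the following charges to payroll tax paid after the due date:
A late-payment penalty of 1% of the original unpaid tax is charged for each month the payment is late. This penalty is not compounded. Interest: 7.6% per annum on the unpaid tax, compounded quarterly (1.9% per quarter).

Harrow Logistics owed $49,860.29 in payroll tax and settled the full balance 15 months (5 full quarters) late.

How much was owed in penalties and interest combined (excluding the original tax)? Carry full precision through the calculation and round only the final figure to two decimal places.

$12,399.22

Late-payment penalty: 15 × 1% × $49,860.29 = $7,479.04…
Interest: $49,860.29 × ((1 + 0.019)^5 − 1) = $49,860.29 × 0.0986792… = $4,920.1757…
Penalties + interest = $7,479.0435 + $4,920.1757… = $12,399.22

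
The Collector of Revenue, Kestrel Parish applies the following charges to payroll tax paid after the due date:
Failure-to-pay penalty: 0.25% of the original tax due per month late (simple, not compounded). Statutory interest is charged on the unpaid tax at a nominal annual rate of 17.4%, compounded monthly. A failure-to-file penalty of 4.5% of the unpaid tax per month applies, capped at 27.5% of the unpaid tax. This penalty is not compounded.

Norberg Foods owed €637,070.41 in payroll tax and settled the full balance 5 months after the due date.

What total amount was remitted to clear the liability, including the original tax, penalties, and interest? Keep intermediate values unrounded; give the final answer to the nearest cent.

€835,921.24

Failure-to-file: 5 × 4.5% × €637,070.41 = €143,340.84… (under the 27.5% cap)
Failure-to-pay penalty: 5 × 0.25% × €637,070.41 = €7,963.38…
Interest (17.4%/yr ÷ 12 = 1.45%/month): €637,070.41 × ((1 + 0.0145)^5 − 1) = €47,546.6084…
Total = €637,070.41 + €151,304.2224… + €47,546.6084… = €835,921.24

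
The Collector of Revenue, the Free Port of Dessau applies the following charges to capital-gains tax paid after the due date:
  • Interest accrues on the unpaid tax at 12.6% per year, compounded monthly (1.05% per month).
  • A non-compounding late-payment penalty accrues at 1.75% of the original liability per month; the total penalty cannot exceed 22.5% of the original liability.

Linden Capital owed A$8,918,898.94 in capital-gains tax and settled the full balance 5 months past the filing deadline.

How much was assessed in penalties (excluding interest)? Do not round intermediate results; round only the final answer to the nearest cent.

A$780,403.66

Penalty: 5 × 1.75% × A$8,918,898.94 = A$780,403.66… (below the 22.5% cap of A$2,006,752.26…)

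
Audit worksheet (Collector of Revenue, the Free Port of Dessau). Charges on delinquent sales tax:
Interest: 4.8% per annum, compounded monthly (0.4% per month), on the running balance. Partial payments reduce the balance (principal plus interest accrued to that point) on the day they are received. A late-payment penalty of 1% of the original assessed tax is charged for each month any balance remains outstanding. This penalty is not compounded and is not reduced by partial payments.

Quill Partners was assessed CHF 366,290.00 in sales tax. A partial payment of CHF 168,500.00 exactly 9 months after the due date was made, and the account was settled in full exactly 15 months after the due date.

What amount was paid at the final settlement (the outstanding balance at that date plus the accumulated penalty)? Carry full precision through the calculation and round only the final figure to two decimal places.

CHF 271,252.41

Balance at month 9: CHF 366,290.0000 × (1 + 0.004)^9 = CHF 379,689.4041…
After CHF 168,500.00 payment: CHF 379,689.4041… − CHF 168,500.00 = CHF 211,189.4041…
Balance at month 15: CHF 211,189.4041… × (1 + 0.004)^6 = CHF 216,308.9064…
Penalty: 15 × 1% × CHF 366,290.00 = CHF 54,943.50
Final settlement = outstanding balance + penalty = CHF 216,308.9064… + CHF 54,943.50 = CHF 271,252.41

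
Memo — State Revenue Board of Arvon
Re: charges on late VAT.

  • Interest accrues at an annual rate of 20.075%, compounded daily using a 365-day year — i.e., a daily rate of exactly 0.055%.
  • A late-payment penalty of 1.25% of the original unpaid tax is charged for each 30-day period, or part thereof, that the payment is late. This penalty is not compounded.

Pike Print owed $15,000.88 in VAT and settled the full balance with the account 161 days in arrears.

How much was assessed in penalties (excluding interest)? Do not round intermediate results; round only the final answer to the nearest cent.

$1,125.07

Penalty periods: ⌈161/30⌉ = 6; penalty = 6 × 1.25% × $15,000.88 = $1,125.07…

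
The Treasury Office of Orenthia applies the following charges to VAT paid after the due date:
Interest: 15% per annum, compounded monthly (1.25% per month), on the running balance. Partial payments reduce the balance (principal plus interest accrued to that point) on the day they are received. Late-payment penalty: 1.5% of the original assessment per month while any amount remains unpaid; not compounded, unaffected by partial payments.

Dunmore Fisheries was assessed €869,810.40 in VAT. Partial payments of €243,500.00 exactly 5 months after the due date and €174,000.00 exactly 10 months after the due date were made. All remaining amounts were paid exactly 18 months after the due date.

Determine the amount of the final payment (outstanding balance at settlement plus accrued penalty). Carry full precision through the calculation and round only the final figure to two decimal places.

Balance at month 5: €869,810.4000 × (1 + 0.0125)^5 = €925,549.7237…
After €243,500.00 payment: €925,549.7237… − €243,500.00 = €682,049.7237…
Balance at month 10: €682,049.7237… × (1 + 0.0125)^5 = €725,756.9389…
After €174,000.00 payment: €725,756.9389… − €174,000.00 = €551,756.9389…
Balance at month 18: €551,756.9389… × (1 + 0.0125)^8 = €609,407.8702…
Penalty: 18 × 1.5% × €869,810.40 = €234,848.81…
Final settlement = outstanding balance + penalty = €609,407.8702… + €234,848.81… = €844,256.68

€844,256.68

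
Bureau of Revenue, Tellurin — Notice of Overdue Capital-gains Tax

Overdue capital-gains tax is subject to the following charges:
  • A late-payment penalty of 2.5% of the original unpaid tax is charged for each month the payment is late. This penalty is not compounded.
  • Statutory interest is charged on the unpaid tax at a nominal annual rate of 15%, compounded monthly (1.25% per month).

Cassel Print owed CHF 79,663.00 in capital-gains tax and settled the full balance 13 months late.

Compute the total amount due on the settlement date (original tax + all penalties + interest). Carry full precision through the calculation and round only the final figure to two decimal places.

Late-payment penalty = 2.5% × CHF 79,663.00 × 13 mo = CHF 25,890.48…
Interest: CHF 79,663.00 × ((1 + 0.0125)^13 − 1) = CHF 79,663.00 × 0.1752639… = CHF 13,962.0520…
Total = CHF 79,663.00 + CHF 25,890.4750 + CHF 13,962.0520… = CHF 119,515.53

CHF 119,515.53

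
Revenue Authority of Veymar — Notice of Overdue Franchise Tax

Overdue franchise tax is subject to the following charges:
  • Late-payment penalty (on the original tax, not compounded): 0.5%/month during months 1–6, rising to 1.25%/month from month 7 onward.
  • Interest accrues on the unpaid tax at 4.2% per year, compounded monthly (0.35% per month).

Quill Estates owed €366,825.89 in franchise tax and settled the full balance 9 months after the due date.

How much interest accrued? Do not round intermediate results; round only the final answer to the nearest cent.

€11,718.11

Interest: €366,825.89 × ((1 + 0.0035)^9 − 1) = €366,825.89 × 0.0319446… = €11,718.1138…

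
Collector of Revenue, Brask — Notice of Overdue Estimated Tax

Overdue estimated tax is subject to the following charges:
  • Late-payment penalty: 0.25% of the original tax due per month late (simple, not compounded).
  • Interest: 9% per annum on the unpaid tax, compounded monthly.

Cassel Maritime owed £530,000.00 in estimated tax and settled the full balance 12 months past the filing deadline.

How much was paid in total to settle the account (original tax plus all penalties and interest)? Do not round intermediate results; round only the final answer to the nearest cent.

£595,617.66

Late-payment penalty = 0.25% × £530,000.00 × 12 mo = £15,900.00
Interest (9%/yr ÷ 12 = 0.75%/month): £530,000.00 × ((1 + 0.0075)^12 − 1) = £49,717.6558…
Total = £530,000.00 + £15,900.0000 + £49,717.6558… = £595,617.66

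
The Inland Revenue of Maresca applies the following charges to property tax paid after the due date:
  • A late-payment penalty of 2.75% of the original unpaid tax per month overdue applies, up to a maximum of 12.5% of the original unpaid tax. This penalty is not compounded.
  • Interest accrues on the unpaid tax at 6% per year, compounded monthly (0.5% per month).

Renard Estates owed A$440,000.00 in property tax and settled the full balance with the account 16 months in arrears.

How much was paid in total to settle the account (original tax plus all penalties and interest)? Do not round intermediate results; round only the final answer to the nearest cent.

A$531,551.31

Penalty (uncapped): 16 × 2.75% × A$440,000.00 = A$193,600.00; cap = 12.5% × A$440,000.00 = A$55,000.00 → penalty = A$55,000.00
Interest: A$440,000.00 × ((1 + 0.005)^16 − 1) = A$440,000.00 × 0.0830712… = A$36,551.3066…
Total = A$440,000.00 + A$55,000.0000 + A$36,551.3066… = A$531,551.31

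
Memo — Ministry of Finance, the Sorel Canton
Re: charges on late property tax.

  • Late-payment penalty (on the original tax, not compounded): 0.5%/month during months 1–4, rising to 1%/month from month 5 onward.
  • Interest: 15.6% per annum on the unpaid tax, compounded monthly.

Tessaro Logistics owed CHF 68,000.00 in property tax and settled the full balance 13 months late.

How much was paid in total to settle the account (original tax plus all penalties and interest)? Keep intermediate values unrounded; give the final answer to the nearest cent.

Penalty, months 1–4: 4 × 0.5% × CHF 68,000.00 = CHF 1,360.00
Penalty, months 5–13: 9 × 1% × CHF 68,000.00 = CHF 6,120.00
Interest (15.6%/yr ÷ 12 = 1.3%/month): CHF 68,000.00 × ((1 + 0.013)^13 − 1) = CHF 12,432.5250…
Total = CHF 68,000.00 + CHF 7,480.0000 + CHF 12,432.5250… = CHF 87,912.52

CHF 87,912.52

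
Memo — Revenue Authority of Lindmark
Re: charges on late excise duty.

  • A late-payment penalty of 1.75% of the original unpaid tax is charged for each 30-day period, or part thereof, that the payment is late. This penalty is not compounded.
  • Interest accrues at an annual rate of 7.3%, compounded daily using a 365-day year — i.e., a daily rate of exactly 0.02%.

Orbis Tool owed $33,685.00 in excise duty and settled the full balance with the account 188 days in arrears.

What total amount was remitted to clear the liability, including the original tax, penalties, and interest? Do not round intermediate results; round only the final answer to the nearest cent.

$39,101.95

Penalty periods: ⌈188/30⌉ = 7; penalty = 7 × 1.75% × $33,685.00 = $4,126.41…
Interest: $33,685.00 × ((1 + 0.0002)^188 − 1) = $33,685.00 × 0.03831192… = $1,290.5370…
Total = $33,685.00 + $4,126.4125 + $1,290.5370… = $39,101.95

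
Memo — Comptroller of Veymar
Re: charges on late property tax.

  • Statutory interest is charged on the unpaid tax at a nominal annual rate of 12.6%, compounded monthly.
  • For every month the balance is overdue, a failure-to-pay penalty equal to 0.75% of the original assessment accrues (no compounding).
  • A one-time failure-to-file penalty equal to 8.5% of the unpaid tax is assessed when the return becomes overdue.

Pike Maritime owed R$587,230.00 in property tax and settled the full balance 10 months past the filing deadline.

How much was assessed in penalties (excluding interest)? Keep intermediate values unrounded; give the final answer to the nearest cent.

R$93,956.80

Failure-to-file penalty: 8.5% × R$587,230.00 = R$49,914.55
Failure-to-pay penalty = 0.75% × R$587,230.00 × 10 mo = R$44,042.25
Total penalty = R$49,914.55 + R$44,042.25 = R$93,956.80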